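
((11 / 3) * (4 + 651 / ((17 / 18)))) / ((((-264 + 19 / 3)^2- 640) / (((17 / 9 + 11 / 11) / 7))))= 3370796 / 211261533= 0.02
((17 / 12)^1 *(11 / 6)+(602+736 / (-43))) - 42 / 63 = 1816777 / 3096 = 586.81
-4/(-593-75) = 1/167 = 0.01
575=575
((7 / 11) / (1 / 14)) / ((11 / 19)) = 1862 / 121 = 15.39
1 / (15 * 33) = 1 / 495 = 0.00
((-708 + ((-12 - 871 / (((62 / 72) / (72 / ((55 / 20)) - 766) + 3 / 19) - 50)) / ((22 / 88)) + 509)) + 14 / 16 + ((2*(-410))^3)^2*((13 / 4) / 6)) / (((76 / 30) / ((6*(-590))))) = -194079667777974196888137822219 / 843439412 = -230105049653494490589.61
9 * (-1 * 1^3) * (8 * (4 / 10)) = -144 / 5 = -28.80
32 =32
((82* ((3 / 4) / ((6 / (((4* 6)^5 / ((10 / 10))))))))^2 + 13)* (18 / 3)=39967906276048974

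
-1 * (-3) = 3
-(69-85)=16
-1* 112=-112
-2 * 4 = -8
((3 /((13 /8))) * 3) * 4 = 288 /13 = 22.15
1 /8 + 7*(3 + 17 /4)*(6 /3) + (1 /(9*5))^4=101.63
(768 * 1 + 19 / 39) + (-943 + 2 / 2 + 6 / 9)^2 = 103764601 / 117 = 886876.93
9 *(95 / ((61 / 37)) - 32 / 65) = 2038707 / 3965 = 514.18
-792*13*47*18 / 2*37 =-161142696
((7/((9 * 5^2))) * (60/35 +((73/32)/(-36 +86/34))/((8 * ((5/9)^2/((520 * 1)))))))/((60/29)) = -0.19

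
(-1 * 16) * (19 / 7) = -304 / 7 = -43.43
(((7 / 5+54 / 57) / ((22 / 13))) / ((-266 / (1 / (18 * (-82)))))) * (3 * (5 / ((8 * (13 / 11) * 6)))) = 223 / 238710528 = 0.00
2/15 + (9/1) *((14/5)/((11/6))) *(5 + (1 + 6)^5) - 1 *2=38129308/165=231086.72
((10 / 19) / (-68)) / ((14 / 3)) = -15 / 9044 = -0.00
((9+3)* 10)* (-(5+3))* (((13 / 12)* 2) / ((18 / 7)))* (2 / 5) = -2912 / 9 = -323.56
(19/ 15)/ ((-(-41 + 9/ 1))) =19/ 480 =0.04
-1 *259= -259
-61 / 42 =-1.45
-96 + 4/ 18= -862/ 9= -95.78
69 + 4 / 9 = 625 / 9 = 69.44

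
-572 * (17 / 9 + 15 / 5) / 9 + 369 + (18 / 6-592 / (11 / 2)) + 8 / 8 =-40409 / 891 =-45.35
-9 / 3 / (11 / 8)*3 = -72 / 11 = -6.55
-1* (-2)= 2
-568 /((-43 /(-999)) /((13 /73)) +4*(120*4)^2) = -7376616 /11968822339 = -0.00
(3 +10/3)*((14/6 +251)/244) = 3610/549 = 6.58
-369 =-369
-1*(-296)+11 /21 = 6227 /21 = 296.52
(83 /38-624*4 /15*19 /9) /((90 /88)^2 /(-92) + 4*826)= -53163671264 /503150419665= -0.11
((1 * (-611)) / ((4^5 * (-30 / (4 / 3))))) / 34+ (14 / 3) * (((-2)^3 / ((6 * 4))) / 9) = -1213061 / 7050240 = -0.17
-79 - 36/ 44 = -878/ 11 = -79.82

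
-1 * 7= -7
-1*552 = -552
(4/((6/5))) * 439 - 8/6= 1462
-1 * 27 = -27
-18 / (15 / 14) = -84 / 5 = -16.80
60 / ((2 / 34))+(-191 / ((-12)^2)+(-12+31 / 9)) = 145457 / 144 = 1010.12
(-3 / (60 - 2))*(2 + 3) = -15 / 58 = -0.26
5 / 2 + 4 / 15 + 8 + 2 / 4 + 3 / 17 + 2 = 3428 / 255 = 13.44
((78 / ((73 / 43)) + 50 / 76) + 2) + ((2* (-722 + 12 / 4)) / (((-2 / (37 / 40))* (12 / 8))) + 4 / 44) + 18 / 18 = 451372861 / 915420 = 493.08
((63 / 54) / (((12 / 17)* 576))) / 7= 17 / 41472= 0.00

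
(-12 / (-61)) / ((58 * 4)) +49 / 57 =173533 / 201666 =0.86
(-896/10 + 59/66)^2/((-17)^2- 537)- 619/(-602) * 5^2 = -48961257229/8129167200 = -6.02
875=875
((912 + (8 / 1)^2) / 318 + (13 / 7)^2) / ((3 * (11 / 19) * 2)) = 964877 / 514206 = 1.88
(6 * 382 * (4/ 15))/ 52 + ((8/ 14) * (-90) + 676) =289528/ 455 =636.33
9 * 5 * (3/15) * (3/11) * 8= 216/11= 19.64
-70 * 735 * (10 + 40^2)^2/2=-66681772500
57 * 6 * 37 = 12654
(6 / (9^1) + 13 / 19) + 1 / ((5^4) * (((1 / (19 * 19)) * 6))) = 103109 / 71250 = 1.45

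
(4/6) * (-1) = -2/3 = -0.67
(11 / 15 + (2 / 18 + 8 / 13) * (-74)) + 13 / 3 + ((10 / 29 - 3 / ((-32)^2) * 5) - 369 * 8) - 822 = -66402716171 / 17372160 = -3822.36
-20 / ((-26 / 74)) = 740 / 13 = 56.92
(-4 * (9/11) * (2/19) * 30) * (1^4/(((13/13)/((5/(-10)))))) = 1080/209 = 5.17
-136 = -136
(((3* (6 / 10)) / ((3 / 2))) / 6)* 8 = 8 / 5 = 1.60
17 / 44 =0.39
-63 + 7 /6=-61.83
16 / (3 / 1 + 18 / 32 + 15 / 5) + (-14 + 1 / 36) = -14533 / 1260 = -11.53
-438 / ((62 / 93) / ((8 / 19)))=-5256 / 19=-276.63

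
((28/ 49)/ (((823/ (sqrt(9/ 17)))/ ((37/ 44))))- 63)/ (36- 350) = 63/ 314- 111*sqrt(17)/ 338274398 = 0.20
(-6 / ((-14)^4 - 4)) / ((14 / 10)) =-5 / 44814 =-0.00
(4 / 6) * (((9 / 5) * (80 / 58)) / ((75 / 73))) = 1168 / 725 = 1.61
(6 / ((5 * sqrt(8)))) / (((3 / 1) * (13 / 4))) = 2 * sqrt(2) / 65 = 0.04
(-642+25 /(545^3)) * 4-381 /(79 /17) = -2649.99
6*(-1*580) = -3480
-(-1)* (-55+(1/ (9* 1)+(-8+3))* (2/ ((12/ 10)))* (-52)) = 9955/ 27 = 368.70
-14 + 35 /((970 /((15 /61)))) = -165571 /11834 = -13.99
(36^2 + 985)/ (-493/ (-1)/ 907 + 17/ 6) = 12413202/ 18377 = 675.47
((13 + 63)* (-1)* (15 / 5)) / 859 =-228 / 859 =-0.27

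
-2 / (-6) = 1 / 3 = 0.33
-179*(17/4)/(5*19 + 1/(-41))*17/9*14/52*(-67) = 994735399/3644784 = 272.92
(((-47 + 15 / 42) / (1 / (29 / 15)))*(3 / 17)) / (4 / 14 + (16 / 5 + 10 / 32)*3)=-5224 / 3553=-1.47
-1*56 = -56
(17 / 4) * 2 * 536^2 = 2442016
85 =85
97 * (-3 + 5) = 194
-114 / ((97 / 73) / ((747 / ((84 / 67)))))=-69417963 / 1358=-51117.79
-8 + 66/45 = -98/15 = -6.53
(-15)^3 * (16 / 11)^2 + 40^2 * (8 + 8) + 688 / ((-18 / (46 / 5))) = 98597296 / 5445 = 18107.86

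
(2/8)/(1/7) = 7/4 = 1.75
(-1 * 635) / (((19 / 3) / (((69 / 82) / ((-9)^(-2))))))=-10647045 / 1558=-6833.79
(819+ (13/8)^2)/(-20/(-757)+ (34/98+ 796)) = 1950535405/1890552128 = 1.03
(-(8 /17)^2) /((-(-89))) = -64 /25721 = -0.00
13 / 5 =2.60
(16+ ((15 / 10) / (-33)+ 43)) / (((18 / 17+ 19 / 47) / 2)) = 1036303 / 12859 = 80.59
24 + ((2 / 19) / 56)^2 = 6792577 / 283024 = 24.00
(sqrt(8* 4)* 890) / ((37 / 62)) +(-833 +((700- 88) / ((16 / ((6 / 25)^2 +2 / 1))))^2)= 8376865141 / 1562500 +220720* sqrt(2) / 37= 13797.55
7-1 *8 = -1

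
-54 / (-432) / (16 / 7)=7 / 128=0.05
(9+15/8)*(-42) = -1827/4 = -456.75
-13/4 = -3.25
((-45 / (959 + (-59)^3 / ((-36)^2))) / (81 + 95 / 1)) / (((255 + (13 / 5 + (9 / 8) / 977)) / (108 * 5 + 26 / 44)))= -169411741380 / 252754878857261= -0.00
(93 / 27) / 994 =31 / 8946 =0.00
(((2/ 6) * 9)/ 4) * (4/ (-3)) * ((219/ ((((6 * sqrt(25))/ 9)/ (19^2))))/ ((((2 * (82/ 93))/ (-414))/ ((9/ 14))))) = 41093049843/ 11480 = 3579533.96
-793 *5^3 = -99125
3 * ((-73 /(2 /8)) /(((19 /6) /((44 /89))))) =-231264 /1691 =-136.76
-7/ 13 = -0.54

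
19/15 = 1.27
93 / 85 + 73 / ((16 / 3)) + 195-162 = 47.78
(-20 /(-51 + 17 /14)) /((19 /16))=4480 /13243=0.34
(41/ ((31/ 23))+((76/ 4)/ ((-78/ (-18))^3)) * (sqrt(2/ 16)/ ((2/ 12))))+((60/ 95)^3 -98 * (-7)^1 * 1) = 1539 * sqrt(2)/ 4394+152385099/ 212629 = 717.17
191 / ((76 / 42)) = 4011 / 38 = 105.55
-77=-77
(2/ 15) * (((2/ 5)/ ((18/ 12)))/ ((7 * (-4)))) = -2/ 1575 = -0.00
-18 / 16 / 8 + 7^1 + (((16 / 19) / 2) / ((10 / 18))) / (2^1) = 44009 / 6080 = 7.24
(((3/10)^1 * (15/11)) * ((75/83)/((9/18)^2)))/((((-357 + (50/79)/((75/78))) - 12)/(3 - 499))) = 52898400/26567387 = 1.99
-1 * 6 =-6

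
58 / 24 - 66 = -763 / 12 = -63.58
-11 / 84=-0.13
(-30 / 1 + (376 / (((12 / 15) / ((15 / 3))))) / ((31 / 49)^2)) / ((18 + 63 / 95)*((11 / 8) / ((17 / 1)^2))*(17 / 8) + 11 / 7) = 369226726400 / 111255931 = 3318.71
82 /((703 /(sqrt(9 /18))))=41*sqrt(2) /703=0.08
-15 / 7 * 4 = -60 / 7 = -8.57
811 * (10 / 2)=4055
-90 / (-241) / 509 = 90 / 122669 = 0.00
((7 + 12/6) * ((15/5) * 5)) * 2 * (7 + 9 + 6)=5940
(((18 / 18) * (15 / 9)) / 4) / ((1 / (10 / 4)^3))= 625 / 96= 6.51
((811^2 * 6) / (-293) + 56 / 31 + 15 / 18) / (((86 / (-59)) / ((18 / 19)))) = 129895480821 / 14841622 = 8752.11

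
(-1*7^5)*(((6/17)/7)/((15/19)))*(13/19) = -62426/85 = -734.42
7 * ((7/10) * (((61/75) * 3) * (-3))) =-8967/250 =-35.87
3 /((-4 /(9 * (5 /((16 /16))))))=-135 /4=-33.75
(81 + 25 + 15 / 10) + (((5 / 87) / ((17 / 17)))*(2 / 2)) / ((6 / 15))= 9365 / 87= 107.64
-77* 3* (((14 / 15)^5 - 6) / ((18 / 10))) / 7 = 44202686 / 455625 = 97.02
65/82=0.79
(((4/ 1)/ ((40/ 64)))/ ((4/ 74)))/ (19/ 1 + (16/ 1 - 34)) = 118.40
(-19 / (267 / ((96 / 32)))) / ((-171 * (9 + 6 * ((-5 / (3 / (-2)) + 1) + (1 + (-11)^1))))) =-1 / 20025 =-0.00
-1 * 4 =-4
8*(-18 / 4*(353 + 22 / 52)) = -165402 / 13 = -12723.23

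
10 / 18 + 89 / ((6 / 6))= 806 / 9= 89.56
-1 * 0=0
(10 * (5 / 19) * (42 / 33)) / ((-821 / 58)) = -40600 / 171589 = -0.24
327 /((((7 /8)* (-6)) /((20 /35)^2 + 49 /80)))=-401229 /6860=-58.49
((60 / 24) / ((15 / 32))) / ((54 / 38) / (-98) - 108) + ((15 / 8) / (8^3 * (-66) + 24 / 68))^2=-69912311361313823 / 1415914474491668736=-0.05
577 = 577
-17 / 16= -1.06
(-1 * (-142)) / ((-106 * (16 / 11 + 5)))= -11 / 53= -0.21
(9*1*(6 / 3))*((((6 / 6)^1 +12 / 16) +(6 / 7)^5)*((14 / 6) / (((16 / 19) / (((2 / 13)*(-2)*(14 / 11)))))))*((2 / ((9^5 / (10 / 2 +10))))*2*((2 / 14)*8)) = -10277480 / 204788493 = -0.05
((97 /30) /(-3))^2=9409 /8100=1.16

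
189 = 189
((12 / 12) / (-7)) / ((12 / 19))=-19 / 84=-0.23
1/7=0.14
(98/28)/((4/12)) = 21/2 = 10.50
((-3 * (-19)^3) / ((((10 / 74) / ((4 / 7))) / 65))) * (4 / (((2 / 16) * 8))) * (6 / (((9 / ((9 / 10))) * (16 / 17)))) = 504774387 / 35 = 14422125.34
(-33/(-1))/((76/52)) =429/19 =22.58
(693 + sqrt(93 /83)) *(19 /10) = 19 *sqrt(7719) /830 + 13167 /10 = 1318.71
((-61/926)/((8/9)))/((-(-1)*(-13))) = 549/96304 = 0.01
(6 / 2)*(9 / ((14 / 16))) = 216 / 7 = 30.86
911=911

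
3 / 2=1.50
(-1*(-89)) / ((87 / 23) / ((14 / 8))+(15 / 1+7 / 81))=1160649 / 224930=5.16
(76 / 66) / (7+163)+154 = 431989 / 2805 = 154.01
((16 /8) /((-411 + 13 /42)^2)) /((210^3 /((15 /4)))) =1 /208269600700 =0.00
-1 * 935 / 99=-85 / 9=-9.44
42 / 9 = 14 / 3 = 4.67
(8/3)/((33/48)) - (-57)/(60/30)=2137/66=32.38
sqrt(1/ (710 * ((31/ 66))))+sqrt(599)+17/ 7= sqrt(363165)/ 11005+17/ 7+sqrt(599)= 26.96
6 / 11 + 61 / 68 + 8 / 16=1453 / 748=1.94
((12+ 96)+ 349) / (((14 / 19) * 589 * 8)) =457 / 3472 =0.13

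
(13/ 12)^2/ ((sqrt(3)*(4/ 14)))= 1183*sqrt(3)/ 864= 2.37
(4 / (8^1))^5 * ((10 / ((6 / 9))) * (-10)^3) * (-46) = 43125 / 2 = 21562.50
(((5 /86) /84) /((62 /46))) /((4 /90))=1725 /149296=0.01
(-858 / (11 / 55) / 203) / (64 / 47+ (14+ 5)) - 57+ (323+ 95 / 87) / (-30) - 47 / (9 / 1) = -74.06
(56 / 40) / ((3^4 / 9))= 7 / 45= 0.16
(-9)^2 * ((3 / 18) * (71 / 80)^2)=136107 / 12800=10.63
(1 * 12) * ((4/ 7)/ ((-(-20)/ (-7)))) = -12/ 5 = -2.40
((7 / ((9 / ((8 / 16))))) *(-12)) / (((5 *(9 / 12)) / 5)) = -56 / 9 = -6.22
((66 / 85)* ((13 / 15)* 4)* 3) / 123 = 1144 / 17425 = 0.07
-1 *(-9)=9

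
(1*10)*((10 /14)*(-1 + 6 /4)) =25 /7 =3.57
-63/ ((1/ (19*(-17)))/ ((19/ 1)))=386631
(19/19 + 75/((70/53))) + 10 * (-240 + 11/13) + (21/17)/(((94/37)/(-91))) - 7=-173410960/72709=-2385.00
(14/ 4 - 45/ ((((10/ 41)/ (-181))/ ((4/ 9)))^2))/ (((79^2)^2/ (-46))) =10133101099/ 1752753645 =5.78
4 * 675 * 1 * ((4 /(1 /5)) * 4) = 216000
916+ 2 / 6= 2749 / 3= 916.33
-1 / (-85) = 0.01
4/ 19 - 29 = -547/ 19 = -28.79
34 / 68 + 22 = 45 / 2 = 22.50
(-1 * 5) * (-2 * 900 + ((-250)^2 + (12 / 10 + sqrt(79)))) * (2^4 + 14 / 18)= -45829406 / 9-755 * sqrt(79) / 9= -5092901.84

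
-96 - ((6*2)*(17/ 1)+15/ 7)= -302.14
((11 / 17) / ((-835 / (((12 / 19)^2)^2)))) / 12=-0.00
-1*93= -93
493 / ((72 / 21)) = 3451 / 24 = 143.79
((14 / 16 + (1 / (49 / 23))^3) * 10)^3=97615261246038929875 / 104218470266268736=936.64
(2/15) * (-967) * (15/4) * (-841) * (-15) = -12198705/2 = -6099352.50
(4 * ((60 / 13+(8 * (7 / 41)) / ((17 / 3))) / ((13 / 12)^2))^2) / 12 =13384065134592 / 2344907253481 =5.71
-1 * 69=-69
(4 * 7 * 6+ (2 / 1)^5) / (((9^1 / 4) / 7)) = 5600 / 9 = 622.22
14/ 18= 7/ 9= 0.78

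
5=5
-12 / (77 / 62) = -744 / 77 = -9.66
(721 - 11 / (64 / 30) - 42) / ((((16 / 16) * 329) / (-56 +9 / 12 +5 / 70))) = -33314835 / 294784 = -113.01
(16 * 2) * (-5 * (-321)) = 51360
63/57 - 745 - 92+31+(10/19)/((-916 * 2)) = -14008393/17404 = -804.90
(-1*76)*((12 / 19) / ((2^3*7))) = -0.86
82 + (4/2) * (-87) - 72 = -164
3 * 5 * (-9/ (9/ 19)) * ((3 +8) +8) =-5415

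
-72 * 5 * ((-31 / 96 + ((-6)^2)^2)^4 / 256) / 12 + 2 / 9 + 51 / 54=-1196856399658855394693 / 3623878656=-330269446985.27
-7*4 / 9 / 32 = -7 / 72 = -0.10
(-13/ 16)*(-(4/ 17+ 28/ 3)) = 793/ 102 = 7.77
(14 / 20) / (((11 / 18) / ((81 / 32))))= 5103 / 1760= 2.90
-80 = -80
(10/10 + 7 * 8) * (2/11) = 114/11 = 10.36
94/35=2.69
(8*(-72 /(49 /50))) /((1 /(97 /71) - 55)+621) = -2793600 /2693677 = -1.04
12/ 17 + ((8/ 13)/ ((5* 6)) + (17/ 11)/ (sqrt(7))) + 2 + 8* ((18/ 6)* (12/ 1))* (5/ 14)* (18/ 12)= 17* sqrt(7)/ 77 + 3643466/ 23205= 157.60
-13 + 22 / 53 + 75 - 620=-557.58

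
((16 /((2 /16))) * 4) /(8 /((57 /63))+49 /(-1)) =-12.75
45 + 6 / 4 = 93 / 2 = 46.50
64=64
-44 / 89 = -0.49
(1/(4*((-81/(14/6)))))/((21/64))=-16/729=-0.02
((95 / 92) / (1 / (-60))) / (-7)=1425 / 161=8.85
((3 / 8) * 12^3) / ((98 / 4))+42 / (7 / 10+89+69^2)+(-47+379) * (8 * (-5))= -13253.54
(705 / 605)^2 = 19881 / 14641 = 1.36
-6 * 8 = -48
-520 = -520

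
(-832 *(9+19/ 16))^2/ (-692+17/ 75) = -31882800/ 307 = -103852.77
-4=-4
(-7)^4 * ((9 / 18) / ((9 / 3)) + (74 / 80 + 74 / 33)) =3522267 / 440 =8005.15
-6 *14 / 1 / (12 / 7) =-49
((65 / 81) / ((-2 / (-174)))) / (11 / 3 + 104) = 1885 / 2907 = 0.65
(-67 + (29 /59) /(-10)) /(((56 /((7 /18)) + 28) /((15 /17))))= -6981 /20296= -0.34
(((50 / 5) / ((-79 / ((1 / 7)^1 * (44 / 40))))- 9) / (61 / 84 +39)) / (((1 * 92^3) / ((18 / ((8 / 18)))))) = -303021 / 25660008328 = -0.00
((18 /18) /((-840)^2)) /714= 1 /503798400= 0.00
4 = 4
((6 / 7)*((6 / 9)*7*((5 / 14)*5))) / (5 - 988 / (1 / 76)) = -50 / 525581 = -0.00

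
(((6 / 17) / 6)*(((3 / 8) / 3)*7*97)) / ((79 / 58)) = 19691 / 5372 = 3.67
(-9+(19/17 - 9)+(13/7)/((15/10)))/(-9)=5585/3213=1.74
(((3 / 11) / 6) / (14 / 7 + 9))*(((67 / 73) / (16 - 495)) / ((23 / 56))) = -1876 / 97313161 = -0.00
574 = 574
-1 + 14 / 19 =-0.26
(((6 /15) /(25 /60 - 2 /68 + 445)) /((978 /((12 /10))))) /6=68 /370250425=0.00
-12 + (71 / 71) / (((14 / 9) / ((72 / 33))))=-816 / 77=-10.60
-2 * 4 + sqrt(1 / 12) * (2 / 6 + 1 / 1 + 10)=-8 + 17 * sqrt(3) / 9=-4.73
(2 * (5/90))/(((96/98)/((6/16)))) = 49/1152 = 0.04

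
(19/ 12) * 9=57/ 4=14.25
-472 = -472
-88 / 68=-22 / 17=-1.29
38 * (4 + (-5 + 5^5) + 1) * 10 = 1187500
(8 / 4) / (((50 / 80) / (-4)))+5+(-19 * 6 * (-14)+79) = 8336 / 5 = 1667.20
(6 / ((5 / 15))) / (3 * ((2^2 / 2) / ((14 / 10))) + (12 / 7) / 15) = 45 / 11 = 4.09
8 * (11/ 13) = 88/ 13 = 6.77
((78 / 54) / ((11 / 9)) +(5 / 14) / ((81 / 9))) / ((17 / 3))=1693 / 7854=0.22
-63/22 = -2.86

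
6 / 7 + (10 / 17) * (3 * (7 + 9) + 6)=3882 / 119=32.62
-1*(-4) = 4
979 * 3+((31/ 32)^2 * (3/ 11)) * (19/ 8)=264713721/ 90112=2937.61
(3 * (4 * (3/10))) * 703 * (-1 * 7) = -88578/5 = -17715.60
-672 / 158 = -336 / 79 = -4.25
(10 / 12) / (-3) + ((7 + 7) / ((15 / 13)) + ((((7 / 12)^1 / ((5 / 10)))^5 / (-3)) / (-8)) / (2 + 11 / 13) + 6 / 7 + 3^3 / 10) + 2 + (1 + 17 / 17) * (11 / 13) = 12024761785 / 628363008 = 19.14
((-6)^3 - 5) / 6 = -221 / 6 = -36.83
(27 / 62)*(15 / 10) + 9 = 1197 / 124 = 9.65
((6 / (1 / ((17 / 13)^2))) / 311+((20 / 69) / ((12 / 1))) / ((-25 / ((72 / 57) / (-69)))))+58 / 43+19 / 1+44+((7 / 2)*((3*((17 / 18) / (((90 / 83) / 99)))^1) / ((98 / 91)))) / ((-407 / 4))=1698012096613397 / 30257221673484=56.12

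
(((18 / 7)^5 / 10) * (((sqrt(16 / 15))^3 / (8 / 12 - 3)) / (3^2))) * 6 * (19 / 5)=-13.45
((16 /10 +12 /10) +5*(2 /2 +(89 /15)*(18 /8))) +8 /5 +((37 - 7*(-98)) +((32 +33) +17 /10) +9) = 17497 /20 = 874.85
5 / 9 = 0.56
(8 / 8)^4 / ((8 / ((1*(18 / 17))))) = 9 / 68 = 0.13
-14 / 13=-1.08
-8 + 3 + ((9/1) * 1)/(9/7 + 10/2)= -157/44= -3.57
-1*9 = -9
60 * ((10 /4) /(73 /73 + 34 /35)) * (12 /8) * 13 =34125 /23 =1483.70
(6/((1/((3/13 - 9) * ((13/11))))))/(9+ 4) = -684/143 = -4.78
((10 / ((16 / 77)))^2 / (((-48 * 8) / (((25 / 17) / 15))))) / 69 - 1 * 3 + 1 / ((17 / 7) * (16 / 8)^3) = -255738629 / 86482944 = -2.96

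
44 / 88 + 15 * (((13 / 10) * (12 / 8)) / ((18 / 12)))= 20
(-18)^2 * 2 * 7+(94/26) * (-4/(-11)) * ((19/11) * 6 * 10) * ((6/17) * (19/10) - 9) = 90949464/26741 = 3401.12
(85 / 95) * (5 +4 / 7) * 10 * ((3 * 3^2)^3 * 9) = 1174484610 / 133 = 8830711.35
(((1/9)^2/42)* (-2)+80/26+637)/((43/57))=268926152/316953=848.47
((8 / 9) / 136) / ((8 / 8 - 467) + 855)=1 / 59517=0.00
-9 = -9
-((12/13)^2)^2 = -20736/28561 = -0.73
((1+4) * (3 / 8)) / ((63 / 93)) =155 / 56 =2.77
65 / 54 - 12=-583 / 54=-10.80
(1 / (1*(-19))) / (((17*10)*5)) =-1 / 16150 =-0.00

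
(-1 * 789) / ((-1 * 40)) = 789 / 40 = 19.72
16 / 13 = 1.23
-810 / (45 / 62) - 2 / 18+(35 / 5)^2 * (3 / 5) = -48902 / 45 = -1086.71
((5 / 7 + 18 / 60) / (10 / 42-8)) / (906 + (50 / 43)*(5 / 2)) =-9159 / 63705290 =-0.00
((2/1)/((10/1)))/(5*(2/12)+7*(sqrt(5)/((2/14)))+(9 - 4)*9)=0.00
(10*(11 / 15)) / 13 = 0.56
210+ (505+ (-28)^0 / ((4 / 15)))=2875 / 4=718.75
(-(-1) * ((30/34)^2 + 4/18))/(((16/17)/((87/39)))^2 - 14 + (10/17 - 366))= -2189123/829551474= -0.00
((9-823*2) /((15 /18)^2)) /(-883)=58932 /22075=2.67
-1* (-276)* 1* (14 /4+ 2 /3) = 1150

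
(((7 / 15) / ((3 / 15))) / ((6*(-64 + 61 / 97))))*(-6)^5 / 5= 32592 / 3415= 9.54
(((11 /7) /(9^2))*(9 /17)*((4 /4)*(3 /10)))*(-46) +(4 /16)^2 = -2263 /28560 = -0.08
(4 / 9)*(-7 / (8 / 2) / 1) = -7 / 9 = -0.78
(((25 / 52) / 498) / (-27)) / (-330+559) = -25 / 160114968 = -0.00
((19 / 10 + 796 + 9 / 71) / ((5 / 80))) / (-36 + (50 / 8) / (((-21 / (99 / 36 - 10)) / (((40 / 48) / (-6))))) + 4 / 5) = -54828652032 / 152438491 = -359.68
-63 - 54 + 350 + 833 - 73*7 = 555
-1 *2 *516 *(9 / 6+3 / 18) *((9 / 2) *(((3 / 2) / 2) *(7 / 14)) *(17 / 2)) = -98685 / 4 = -24671.25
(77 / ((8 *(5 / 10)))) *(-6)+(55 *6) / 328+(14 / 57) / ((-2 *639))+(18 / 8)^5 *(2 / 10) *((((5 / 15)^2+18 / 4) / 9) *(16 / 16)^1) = -1660466791739 / 15291832320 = -108.59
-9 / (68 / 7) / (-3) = 21 / 68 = 0.31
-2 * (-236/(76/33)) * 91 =354354/19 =18650.21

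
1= 1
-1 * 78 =-78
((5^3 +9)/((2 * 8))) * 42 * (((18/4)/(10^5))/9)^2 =1407/160000000000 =0.00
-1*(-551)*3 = 1653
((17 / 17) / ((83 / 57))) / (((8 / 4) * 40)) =57 / 6640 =0.01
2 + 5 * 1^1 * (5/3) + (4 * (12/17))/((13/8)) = 8003/663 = 12.07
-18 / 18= -1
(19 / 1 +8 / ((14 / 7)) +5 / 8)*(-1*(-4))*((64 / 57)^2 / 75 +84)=71654786 / 9025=7939.59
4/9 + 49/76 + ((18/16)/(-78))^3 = 1676042743/1538813952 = 1.09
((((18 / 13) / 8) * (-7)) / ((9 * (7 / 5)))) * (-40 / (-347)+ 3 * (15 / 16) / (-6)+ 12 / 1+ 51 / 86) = -1.18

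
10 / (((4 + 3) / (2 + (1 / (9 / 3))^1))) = 10 / 3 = 3.33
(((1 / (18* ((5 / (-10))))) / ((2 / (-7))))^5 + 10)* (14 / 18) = 132387409 / 17006112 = 7.78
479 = 479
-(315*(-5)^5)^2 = -968994140625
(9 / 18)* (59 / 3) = 9.83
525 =525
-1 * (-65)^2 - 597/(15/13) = -23712/5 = -4742.40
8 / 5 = 1.60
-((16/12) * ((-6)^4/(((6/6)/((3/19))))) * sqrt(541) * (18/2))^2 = -1177639243776/361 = -3262158570.02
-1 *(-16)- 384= -368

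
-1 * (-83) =83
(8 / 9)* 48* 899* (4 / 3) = 460288 / 9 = 51143.11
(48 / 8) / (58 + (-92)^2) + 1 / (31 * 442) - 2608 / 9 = -152265642673 / 525457998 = -289.78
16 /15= 1.07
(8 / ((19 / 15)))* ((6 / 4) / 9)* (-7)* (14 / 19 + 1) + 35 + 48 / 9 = 29821 / 1083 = 27.54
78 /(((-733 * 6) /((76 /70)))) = -494 /25655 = -0.02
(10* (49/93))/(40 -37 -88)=-98/1581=-0.06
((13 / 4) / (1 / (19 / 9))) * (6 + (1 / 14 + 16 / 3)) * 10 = 591565 / 756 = 782.49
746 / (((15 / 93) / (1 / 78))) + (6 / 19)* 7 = 227887 / 3705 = 61.51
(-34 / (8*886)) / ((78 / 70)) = -595 / 138216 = -0.00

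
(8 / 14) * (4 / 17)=16 / 119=0.13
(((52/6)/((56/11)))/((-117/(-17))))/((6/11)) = 2057/4536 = 0.45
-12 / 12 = -1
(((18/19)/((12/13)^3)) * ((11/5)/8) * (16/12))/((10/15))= 24167/36480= 0.66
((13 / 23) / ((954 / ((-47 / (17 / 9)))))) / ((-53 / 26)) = 0.01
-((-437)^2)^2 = -36469158961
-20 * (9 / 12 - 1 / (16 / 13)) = 5 / 4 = 1.25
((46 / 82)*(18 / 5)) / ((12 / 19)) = 1311 / 410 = 3.20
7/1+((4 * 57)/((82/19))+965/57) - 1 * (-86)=380368/2337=162.76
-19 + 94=75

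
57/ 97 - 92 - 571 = -64254/ 97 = -662.41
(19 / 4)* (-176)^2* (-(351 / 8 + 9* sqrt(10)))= -10643155.97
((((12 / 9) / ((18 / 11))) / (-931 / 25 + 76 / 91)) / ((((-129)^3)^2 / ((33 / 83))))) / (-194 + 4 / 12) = 78650 / 7887805103028802852647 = 0.00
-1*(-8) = 8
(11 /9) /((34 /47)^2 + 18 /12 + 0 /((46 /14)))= 48598 /80451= 0.60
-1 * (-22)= 22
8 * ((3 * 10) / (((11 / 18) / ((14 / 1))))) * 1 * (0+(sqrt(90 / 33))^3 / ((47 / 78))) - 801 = -801+141523200 * sqrt(330) / 62557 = 40295.87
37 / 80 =0.46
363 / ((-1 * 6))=-121 / 2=-60.50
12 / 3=4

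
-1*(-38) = 38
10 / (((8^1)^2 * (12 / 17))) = 85 / 384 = 0.22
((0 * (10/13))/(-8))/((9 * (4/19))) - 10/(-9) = 10/9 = 1.11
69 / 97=0.71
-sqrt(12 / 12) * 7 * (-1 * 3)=21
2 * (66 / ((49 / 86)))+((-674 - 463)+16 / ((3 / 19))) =-118187 / 147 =-803.99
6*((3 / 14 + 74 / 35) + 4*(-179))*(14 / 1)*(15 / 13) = -69171.23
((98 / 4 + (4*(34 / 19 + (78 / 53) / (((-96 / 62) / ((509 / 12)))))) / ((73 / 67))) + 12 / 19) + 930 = 1435568053 / 1764264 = 813.69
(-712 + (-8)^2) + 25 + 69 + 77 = -477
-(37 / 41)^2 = -1369 / 1681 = -0.81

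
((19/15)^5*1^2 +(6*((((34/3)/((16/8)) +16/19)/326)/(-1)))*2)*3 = 9.06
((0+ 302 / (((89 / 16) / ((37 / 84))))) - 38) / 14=-13163 / 13083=-1.01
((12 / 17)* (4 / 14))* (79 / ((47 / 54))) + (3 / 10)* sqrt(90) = 9* sqrt(10) / 10 + 102384 / 5593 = 21.15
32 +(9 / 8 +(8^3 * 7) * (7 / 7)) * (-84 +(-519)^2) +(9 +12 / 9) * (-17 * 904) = 23165590415 / 24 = 965232933.96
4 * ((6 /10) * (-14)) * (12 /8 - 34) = 1092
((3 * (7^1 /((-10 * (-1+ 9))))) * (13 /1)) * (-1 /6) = 0.57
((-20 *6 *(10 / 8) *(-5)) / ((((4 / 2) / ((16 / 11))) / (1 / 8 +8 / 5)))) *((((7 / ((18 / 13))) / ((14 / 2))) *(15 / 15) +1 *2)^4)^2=19108935077520575 / 6734420352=2837502.57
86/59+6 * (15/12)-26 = -2011/118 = -17.04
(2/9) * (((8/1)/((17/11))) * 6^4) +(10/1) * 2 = 25684/17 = 1510.82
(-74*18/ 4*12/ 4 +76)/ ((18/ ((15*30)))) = -23075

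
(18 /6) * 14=42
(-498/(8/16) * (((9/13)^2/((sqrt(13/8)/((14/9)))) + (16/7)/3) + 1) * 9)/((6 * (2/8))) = -73704/7-1505952 * sqrt(26)/2197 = -14024.31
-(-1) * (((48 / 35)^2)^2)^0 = 1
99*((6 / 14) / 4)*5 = 1485 / 28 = 53.04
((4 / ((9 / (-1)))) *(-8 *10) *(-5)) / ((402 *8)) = -0.06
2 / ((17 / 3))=6 / 17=0.35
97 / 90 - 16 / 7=-761 / 630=-1.21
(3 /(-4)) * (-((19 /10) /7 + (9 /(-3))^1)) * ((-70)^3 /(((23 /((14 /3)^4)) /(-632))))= -5680658435200 /621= -9147598124.32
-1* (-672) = 672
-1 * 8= -8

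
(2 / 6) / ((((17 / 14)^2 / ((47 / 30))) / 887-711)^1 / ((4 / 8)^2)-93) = -2042761 / 17998741161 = -0.00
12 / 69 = 0.17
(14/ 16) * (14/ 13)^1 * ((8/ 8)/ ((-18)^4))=49/ 5458752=0.00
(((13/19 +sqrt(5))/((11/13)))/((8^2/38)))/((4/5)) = 845/1408 +1235 * sqrt(5)/1408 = 2.56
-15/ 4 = -3.75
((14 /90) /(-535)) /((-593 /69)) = 0.00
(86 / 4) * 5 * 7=752.50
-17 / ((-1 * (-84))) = -17 / 84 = -0.20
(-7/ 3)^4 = 2401/ 81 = 29.64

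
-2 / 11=-0.18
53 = 53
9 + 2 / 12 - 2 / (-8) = 113 / 12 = 9.42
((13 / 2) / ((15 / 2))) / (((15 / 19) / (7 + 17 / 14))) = 5681 / 630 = 9.02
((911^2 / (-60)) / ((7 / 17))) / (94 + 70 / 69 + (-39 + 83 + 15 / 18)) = -324499111 / 1350930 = -240.20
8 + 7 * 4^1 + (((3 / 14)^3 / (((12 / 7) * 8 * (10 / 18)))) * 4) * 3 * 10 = 56691 / 1568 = 36.15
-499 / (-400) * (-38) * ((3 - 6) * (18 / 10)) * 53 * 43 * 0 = 0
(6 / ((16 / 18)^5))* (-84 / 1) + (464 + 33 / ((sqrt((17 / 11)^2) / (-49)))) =-103787783 / 69632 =-1490.52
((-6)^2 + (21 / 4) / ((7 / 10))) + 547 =1181 / 2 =590.50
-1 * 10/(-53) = 10/53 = 0.19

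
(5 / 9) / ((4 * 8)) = 0.02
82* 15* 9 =11070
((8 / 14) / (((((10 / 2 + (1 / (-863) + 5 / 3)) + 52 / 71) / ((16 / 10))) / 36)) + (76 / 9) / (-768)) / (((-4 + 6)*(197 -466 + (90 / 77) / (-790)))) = -28836270192731 / 3495606416640000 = -0.01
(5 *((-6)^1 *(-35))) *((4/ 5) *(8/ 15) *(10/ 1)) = 4480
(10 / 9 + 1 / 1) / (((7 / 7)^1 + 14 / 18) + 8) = 0.22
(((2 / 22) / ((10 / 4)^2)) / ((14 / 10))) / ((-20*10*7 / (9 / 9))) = -1 / 134750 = -0.00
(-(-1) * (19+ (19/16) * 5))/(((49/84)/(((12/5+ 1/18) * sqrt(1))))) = 4199/40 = 104.98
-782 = -782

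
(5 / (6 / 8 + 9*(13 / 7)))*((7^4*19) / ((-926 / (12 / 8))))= -1596665 / 75469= -21.16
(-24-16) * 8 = -320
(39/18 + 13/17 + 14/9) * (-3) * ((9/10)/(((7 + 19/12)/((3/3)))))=-12357/8755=-1.41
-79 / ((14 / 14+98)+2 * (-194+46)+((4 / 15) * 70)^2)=-711 / 1363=-0.52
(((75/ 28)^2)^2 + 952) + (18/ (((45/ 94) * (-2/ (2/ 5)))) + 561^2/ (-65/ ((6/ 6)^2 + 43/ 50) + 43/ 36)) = -688664808212243/ 82686598400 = -8328.61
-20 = -20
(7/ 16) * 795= 5565/ 16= 347.81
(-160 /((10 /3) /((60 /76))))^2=518400 /361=1436.01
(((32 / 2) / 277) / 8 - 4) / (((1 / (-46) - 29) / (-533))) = -27116908 / 369795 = -73.33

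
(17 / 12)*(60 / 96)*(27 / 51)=15 / 32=0.47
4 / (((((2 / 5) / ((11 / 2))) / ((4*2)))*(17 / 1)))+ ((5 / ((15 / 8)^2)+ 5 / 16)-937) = -11130847 / 12240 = -909.38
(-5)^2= 25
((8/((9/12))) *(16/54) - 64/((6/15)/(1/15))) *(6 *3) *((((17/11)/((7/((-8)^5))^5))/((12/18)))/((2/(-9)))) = -585724559603287835145142272/184877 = -3168185115527014367093.48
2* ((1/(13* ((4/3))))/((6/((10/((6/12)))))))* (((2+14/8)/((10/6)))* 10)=225/26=8.65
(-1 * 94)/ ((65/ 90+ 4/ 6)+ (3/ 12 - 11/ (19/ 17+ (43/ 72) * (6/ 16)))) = 14818536/ 1034183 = 14.33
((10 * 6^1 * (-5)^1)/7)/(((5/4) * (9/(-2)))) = 160/21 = 7.62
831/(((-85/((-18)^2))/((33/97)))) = -8885052/8245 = -1077.63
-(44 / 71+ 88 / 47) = -8316 / 3337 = -2.49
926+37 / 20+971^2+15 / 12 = 9437701 / 10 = 943770.10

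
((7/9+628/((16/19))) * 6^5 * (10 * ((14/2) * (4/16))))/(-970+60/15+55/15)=-304762500/2887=-105563.73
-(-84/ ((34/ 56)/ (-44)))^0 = -1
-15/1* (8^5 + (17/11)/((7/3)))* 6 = -227086830/77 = -2949179.61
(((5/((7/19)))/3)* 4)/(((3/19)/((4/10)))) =2888/63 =45.84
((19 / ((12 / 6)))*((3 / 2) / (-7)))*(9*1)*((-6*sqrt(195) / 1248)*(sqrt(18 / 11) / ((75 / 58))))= 14877*sqrt(4290) / 800800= 1.22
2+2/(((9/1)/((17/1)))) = 52/9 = 5.78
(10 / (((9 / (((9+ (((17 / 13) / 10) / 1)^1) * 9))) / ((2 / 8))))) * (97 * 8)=17713.69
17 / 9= 1.89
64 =64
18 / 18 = 1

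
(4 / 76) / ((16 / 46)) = 23 / 152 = 0.15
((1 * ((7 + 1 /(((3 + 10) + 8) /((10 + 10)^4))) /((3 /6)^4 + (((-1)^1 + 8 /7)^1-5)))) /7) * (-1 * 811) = 2078067472 /11277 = 184274.85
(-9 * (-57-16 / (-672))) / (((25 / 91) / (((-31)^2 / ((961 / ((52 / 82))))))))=1213251 / 1025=1183.66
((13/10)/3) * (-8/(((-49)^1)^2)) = -52/36015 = -0.00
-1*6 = -6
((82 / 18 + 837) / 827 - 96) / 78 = -1.22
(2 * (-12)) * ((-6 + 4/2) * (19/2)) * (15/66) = 2280/11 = 207.27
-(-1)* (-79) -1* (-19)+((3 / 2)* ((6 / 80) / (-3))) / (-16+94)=-124801 / 2080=-60.00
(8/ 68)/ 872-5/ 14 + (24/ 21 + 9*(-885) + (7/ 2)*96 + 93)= -390957051/ 51884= -7535.21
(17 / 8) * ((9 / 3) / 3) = 17 / 8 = 2.12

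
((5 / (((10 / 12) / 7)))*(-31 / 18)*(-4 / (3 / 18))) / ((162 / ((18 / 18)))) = 868 / 81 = 10.72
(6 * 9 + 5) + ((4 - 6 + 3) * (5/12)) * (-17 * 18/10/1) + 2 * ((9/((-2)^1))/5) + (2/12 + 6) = 3037/60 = 50.62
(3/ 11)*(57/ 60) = 57/ 220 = 0.26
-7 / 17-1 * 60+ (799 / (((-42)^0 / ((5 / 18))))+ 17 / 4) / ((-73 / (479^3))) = -15213879545965 / 44676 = -340538086.35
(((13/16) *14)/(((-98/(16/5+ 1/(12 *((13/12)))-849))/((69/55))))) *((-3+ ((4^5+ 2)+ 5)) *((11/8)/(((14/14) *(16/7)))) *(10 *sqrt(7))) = 243704619 *sqrt(7)/320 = 2014943.17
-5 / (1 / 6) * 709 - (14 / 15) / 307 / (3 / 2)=-21270.00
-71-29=-100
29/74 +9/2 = 181/37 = 4.89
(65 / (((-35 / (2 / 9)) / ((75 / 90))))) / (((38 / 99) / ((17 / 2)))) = -12155 / 1596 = -7.62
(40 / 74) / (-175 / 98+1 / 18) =-1260 / 4033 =-0.31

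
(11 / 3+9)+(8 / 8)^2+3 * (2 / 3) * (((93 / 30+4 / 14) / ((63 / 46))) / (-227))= 2276581 / 166845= 13.64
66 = 66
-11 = -11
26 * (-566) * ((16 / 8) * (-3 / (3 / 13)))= 382616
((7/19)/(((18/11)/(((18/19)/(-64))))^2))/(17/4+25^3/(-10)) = -847/43778198528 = -0.00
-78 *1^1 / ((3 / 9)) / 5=-234 / 5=-46.80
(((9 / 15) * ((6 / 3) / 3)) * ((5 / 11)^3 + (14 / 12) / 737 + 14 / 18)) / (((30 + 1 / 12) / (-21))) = -39249532 / 160964485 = -0.24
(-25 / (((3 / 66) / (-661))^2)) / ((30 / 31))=-16388906710 / 3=-5462968903.33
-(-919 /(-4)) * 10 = -4595 /2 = -2297.50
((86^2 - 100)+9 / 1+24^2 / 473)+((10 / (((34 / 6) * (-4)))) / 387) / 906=319361178437 / 43710876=7306.22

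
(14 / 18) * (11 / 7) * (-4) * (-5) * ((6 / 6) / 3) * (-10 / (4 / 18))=-1100 / 3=-366.67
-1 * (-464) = 464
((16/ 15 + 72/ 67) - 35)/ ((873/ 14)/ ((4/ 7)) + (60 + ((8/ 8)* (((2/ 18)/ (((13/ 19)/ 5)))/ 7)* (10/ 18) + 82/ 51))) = -11034701496/ 57357615605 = -0.19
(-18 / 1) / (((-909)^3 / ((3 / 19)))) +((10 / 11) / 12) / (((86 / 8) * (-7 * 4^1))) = -880894111 / 3500021102886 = -0.00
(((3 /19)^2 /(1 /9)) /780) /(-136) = -27 /12764960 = -0.00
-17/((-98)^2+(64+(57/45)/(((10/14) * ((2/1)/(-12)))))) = -25/14202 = -0.00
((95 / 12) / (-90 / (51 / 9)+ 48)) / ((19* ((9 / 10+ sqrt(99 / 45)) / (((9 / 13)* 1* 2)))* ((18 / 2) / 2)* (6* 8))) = -425 / 7892976+ 425* sqrt(55) / 35518392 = 0.00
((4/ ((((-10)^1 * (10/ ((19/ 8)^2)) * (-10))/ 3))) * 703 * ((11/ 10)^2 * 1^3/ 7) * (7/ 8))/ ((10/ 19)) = 1750341351/ 128000000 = 13.67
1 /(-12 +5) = -1 /7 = -0.14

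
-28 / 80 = -0.35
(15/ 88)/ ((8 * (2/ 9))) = 135/ 1408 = 0.10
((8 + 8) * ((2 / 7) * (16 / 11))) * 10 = 66.49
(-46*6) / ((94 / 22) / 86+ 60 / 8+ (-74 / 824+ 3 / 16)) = -215143104 / 5961161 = -36.09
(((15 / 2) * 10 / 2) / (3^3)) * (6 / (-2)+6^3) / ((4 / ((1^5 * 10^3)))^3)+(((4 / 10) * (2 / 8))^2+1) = 4622395834.34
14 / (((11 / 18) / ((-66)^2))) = 99792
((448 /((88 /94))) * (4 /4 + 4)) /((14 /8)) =15040 /11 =1367.27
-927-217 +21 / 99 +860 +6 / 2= -9266 / 33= -280.79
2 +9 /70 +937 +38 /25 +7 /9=941.43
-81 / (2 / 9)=-729 / 2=-364.50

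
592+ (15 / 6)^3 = 4861 / 8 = 607.62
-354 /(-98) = 177 /49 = 3.61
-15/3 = -5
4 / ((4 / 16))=16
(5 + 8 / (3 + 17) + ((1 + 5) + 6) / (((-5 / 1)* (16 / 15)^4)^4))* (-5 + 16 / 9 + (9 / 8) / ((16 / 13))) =-36833993763176181513333 / 2951479051793528258560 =-12.48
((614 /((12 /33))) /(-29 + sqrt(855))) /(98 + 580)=97933 /18984 + 3377 * sqrt(95) /6328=10.36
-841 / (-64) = 841 / 64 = 13.14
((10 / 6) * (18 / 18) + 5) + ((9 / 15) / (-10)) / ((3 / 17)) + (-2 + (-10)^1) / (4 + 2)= 649 / 150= 4.33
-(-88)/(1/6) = 528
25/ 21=1.19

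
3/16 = 0.19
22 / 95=0.23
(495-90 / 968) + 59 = 268091 / 484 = 553.91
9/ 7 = 1.29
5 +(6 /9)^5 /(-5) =6043 /1215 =4.97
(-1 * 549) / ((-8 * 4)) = 549 / 32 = 17.16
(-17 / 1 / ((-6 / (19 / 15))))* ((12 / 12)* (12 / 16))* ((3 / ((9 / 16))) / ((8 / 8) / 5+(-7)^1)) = -19 / 9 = -2.11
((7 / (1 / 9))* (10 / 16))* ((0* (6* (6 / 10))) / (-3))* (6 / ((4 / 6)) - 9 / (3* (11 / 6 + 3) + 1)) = 0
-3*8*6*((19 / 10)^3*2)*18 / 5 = -4444632 / 625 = -7111.41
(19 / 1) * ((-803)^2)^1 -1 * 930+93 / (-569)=6970500836 / 569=12250440.84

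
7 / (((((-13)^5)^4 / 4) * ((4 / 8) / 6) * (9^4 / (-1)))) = -112 / 41563855775664308372657787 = -0.00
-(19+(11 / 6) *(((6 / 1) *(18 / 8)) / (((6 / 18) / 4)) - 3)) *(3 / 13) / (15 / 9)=-5589 / 130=-42.99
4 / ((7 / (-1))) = -4 / 7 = -0.57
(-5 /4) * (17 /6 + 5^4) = -18835 /24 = -784.79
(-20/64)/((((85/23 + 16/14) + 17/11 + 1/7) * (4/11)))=-97405/739776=-0.13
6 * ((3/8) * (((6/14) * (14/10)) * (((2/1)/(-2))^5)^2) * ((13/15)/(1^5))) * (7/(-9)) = -91/100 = -0.91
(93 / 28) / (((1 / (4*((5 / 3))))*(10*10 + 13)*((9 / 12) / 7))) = 620 / 339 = 1.83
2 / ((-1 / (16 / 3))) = -32 / 3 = -10.67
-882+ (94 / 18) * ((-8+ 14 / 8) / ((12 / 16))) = -24989 / 27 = -925.52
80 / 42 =40 / 21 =1.90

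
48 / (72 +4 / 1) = 12 / 19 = 0.63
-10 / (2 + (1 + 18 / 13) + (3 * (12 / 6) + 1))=-65 / 74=-0.88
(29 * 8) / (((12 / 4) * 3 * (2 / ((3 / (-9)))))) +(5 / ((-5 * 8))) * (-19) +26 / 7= 2711 / 1512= 1.79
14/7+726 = 728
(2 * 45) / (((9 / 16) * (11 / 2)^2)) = 640 / 121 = 5.29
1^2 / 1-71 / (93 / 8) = -475 / 93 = -5.11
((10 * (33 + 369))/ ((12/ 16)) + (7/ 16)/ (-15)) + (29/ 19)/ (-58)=24441347/ 4560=5359.94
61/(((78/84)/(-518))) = -442372/13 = -34028.62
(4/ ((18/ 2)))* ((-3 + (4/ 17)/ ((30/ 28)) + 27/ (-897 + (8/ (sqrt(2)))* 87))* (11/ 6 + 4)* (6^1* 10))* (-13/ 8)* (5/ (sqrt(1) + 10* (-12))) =-30.24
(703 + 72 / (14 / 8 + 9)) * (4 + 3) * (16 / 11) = 3417904 / 473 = 7226.01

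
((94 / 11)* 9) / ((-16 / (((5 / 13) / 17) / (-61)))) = 2115 / 1186328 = 0.00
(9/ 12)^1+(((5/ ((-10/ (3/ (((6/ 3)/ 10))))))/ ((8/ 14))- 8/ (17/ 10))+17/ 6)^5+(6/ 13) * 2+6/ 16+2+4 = -111516983074565849435/ 146975236521984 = -758746.75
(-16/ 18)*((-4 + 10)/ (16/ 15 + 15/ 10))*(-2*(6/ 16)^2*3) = 1.75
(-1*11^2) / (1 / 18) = -2178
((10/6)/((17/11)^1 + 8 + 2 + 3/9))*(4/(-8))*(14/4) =-55/224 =-0.25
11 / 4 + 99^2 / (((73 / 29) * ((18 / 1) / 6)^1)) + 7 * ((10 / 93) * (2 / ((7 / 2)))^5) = 84804089155 / 65201556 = 1300.65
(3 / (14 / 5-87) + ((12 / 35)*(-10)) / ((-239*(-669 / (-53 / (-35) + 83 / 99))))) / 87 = -19418236961 / 47348409106845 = -0.00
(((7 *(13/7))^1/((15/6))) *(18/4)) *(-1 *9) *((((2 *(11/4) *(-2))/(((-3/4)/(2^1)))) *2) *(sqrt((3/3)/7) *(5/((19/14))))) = -123552 *sqrt(7)/19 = -17204.62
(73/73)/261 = 1/261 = 0.00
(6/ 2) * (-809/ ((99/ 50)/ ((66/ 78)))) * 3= -40450/ 13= -3111.54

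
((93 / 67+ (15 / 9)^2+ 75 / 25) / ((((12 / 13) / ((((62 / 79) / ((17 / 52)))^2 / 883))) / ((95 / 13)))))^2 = 1137826103866029779718400 / 8300468228090623408555209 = 0.14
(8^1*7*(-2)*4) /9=-448 /9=-49.78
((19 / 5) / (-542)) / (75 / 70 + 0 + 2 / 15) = -399 / 68563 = -0.01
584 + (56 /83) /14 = 48476 /83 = 584.05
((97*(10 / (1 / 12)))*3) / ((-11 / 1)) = -34920 / 11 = -3174.55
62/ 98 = 31/ 49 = 0.63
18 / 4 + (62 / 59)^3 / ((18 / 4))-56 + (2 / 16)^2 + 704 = 77221997755 / 118298304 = 652.77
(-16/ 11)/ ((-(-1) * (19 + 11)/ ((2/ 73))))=-16/ 12045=-0.00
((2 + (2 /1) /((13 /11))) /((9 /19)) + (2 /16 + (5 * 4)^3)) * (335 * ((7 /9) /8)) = 5858914495 /22464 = 260813.50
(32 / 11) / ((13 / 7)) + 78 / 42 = 3427 / 1001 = 3.42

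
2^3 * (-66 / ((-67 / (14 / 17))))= 7392 / 1139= 6.49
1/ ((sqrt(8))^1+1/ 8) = -8/ 511+128*sqrt(2)/ 511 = 0.34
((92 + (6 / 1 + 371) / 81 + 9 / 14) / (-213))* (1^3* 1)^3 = -110335 / 241542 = -0.46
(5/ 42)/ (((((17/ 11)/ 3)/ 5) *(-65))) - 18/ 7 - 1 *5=-23481/ 3094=-7.59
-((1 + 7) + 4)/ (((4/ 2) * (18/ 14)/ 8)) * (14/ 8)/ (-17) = 196/ 51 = 3.84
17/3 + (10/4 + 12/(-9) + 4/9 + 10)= 311/18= 17.28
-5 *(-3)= 15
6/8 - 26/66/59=5789/7788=0.74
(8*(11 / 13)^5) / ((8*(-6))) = -161051 / 2227758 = -0.07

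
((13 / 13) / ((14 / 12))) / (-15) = -2 / 35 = -0.06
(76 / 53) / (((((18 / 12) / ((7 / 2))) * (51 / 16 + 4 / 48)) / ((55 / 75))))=93632 / 124815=0.75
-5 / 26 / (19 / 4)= -10 / 247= -0.04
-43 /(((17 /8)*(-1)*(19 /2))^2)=-11008 /104329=-0.11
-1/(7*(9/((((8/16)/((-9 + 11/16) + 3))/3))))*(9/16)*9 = 3/1190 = 0.00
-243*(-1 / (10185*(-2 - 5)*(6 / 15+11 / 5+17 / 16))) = -0.00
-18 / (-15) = 1.20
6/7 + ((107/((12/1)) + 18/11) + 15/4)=3502/231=15.16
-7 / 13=-0.54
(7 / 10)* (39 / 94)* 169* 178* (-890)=-365451177 / 47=-7775556.96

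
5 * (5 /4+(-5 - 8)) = -58.75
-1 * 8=-8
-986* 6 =-5916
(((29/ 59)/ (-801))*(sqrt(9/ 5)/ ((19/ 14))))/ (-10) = 203*sqrt(5)/ 7482675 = 0.00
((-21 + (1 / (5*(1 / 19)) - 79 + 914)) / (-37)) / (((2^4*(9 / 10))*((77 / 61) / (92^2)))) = -87965294 / 8547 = -10291.95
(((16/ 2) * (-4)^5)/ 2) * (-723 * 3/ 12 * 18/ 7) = 13326336/ 7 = 1903762.29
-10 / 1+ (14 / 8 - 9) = -69 / 4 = -17.25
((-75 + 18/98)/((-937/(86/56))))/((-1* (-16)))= 78819/10284512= 0.01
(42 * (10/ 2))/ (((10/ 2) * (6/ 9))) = 63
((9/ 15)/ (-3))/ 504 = -1/ 2520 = -0.00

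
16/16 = 1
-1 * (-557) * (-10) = -5570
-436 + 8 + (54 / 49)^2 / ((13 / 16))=-13312508 / 31213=-426.51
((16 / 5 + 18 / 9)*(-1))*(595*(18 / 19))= -55692 / 19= -2931.16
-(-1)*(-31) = -31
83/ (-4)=-83/ 4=-20.75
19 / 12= 1.58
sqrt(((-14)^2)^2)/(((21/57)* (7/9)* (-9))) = -76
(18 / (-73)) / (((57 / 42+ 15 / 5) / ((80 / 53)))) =-20160 / 236009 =-0.09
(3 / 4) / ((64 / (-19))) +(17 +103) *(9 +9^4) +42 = 201841095 / 256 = 788441.78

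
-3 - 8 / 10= -3.80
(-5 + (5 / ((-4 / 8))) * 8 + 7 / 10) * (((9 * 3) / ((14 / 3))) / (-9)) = 7587 / 140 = 54.19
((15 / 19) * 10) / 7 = 150 / 133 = 1.13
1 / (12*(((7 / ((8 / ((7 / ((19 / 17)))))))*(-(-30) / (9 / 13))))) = 19 / 54145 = 0.00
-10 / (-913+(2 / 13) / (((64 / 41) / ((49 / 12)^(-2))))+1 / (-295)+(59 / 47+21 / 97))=839570395300 / 76528996275379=0.01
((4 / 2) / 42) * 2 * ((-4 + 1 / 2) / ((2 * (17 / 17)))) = -1 / 6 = -0.17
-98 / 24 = -49 / 12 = -4.08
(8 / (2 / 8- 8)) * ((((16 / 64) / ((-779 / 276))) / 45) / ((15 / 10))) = 1472 / 1086705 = 0.00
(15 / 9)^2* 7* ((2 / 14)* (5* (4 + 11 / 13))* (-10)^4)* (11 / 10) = 9625000 / 13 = 740384.62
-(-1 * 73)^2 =-5329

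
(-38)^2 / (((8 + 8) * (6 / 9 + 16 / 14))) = 399 / 8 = 49.88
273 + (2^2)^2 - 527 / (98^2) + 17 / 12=2091476 / 7203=290.36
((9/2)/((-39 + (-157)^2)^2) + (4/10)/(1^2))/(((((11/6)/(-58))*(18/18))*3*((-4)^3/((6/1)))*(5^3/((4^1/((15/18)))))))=126460160829/8327716375000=0.02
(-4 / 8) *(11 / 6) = -11 / 12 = -0.92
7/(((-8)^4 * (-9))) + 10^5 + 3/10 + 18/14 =129026045707/1290240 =100001.59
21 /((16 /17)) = 357 /16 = 22.31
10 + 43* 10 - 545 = -105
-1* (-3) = 3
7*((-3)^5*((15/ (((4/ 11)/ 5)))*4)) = -1403325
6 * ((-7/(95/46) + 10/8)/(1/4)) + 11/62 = -301391/5890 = -51.17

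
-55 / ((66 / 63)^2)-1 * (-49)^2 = -107849 / 44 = -2451.11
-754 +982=228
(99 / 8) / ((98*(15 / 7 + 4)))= 99 / 4816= 0.02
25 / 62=0.40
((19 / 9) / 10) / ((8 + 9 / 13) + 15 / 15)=247 / 11340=0.02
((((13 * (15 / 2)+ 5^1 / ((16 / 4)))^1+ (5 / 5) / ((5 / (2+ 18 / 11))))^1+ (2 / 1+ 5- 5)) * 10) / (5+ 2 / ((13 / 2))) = 290225 / 1518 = 191.19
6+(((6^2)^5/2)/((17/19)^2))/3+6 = 3638051724/289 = 12588414.27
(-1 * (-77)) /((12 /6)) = 77 /2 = 38.50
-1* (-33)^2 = -1089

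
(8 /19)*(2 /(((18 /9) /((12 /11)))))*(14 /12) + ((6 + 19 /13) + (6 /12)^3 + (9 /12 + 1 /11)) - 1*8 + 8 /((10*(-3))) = 227141 /326040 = 0.70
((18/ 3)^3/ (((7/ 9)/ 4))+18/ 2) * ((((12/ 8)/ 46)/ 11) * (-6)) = -70551/ 3542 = -19.92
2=2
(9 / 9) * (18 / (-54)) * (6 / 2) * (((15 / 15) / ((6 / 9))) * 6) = -9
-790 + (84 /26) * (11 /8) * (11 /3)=-40233 /52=-773.71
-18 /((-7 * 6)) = 3 /7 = 0.43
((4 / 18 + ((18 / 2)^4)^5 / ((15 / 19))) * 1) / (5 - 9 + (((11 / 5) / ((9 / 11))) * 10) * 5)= 692986931166244941667 / 5870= 118055695258304078.65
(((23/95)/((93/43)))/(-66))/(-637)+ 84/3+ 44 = 26743758029/371441070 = 72.00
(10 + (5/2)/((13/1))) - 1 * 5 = 135/26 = 5.19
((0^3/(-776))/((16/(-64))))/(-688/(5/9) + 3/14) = 0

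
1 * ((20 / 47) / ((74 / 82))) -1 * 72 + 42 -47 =-133083 / 1739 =-76.53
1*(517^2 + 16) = 267305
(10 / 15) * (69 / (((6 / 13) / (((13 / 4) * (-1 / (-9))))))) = 3887 / 108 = 35.99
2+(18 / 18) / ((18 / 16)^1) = 26 / 9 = 2.89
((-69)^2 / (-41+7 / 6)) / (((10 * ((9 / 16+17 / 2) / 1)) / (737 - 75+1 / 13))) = -1966940496 / 2252575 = -873.20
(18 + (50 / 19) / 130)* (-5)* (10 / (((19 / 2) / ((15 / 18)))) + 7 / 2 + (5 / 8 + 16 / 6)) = -5986595 / 8664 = -690.97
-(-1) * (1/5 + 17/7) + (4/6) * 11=1046/105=9.96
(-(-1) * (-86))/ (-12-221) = 86/ 233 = 0.37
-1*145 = -145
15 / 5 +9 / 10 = 39 / 10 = 3.90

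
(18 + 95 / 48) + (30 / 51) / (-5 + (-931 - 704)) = 668411 / 33456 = 19.98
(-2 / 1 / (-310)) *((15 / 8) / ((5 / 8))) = 3 / 155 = 0.02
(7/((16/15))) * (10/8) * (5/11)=2625/704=3.73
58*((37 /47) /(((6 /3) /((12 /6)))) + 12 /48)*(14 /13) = 3045 /47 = 64.79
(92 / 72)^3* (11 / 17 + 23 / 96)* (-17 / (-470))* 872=1919015741 / 32892480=58.34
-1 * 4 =-4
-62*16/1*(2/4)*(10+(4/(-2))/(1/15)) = 9920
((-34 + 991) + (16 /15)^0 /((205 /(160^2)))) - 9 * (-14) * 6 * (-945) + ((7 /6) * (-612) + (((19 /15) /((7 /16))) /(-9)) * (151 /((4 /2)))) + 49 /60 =-110667435421 /154980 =-714075.59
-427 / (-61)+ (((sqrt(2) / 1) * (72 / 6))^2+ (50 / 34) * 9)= 5240 / 17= 308.24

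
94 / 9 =10.44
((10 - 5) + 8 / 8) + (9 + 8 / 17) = 263 / 17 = 15.47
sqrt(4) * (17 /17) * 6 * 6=72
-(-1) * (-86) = -86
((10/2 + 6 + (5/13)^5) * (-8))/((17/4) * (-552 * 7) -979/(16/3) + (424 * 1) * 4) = 523180544/88573059029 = 0.01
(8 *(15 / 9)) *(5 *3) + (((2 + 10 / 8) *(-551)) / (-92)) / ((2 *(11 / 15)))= 1726645 / 8096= 213.27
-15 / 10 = -3 / 2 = -1.50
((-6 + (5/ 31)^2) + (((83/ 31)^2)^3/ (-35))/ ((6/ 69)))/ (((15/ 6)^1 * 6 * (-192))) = 0.04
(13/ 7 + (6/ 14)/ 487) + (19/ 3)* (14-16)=-110540/ 10227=-10.81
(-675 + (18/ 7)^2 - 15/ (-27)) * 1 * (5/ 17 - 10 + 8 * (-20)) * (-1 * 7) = -849672890/ 1071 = -793345.37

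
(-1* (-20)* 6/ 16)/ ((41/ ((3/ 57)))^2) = 15/ 1213682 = 0.00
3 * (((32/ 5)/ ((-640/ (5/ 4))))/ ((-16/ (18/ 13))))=27/ 8320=0.00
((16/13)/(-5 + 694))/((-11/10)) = -160/98527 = -0.00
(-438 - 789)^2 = 1505529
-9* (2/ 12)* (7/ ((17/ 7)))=-147/ 34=-4.32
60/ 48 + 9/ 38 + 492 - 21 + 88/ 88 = 35985/ 76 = 473.49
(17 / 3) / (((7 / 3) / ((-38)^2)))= 24548 / 7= 3506.86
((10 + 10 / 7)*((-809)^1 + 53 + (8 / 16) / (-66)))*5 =-9979300 / 231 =-43200.43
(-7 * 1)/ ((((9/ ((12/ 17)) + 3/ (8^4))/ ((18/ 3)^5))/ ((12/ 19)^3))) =-6115295232/ 5686111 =-1075.48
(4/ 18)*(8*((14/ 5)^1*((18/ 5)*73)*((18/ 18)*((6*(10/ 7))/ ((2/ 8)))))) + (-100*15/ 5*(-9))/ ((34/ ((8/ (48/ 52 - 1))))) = 3110352/ 85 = 36592.38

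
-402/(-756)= 67/126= 0.53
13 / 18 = 0.72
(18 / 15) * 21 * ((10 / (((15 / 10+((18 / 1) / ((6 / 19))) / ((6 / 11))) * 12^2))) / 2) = 7 / 848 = 0.01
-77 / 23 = -3.35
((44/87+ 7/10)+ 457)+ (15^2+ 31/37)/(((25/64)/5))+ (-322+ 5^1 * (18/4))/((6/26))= 11004134/5365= 2051.10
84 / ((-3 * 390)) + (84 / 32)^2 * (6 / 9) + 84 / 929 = 26737753 / 5796960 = 4.61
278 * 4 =1112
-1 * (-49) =49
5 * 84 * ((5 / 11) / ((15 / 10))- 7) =-30940 / 11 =-2812.73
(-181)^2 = 32761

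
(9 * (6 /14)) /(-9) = -3 /7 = -0.43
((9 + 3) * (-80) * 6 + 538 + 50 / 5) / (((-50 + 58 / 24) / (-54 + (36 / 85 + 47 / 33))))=-3049791376 / 533885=-5712.45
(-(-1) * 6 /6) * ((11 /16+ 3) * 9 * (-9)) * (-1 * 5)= 23895 /16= 1493.44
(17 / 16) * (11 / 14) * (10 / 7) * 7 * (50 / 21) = 23375 / 1176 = 19.88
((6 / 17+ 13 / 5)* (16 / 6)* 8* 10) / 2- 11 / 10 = 160079 / 510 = 313.88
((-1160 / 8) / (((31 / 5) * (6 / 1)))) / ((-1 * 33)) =725 / 6138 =0.12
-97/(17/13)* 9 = -667.59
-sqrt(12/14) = -0.93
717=717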